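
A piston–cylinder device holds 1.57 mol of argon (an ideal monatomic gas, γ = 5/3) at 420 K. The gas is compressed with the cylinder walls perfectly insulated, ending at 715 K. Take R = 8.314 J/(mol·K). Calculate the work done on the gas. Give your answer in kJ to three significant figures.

Adiabatic ⇒ Q = 0, so W_by = −ΔU = nCᵥ(T₁ − T₂).
Cᵥ = 3R/2 = 12.47 J/(mol·K).
W = (1.57)(12.47)(420 − 715) = -5776 J.
Work on gas = −W_by = 5776 J.

W ≈ 5.78 kJ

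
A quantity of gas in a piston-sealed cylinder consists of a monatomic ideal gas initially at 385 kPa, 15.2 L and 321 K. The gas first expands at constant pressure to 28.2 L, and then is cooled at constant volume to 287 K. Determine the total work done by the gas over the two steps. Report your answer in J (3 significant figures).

Step 1 (isobaric): W = PΔV = (385 kPa)(28.2 − 15.2 L) = 5005 J.
Step 2 (isochoric): W = 0 (constant volume).
W_total = 5005 + 0 = 5005 J.

W_total ≈ 5000 J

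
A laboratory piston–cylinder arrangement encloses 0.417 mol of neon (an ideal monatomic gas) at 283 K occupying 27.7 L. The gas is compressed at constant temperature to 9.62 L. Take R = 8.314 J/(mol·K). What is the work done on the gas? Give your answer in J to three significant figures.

W ≈ 1040 J

Isothermal: W = nRT ln(V₂/V₁).
W = (0.417)(8.314)(283) × ln(9.62/27.7)
  = 981.1 × -1.058
W_by_gas = -1038 J; work on gas = −W_by = 1038 J.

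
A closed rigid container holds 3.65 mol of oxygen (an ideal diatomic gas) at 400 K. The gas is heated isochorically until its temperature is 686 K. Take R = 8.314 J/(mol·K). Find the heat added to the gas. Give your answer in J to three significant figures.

Constant volume ⇒ W = 0, so Q = ΔU = nCᵥΔT with Cᵥ = 5R/2 = 20.79 J/(mol·K).
ΔU = (3.65)(20.79)(686 − 400) = 21697 J.

Q ≈ 21700 J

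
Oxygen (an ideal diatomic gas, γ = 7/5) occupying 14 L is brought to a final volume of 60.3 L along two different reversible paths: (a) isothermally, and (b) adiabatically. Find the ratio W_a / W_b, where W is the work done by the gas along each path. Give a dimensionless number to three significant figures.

Path (a) isothermal: W = P₁V₁ ln(V₂/V₁) → W_a/(P₁V₁) = 1.46.
Path (b) adiabatic: W = P₁V₁(1 − (V₁/V₂)^(γ−1))/(γ−1) → W_b/(P₁V₁) = 1.106.
W_a / W_b = 1.46 / 1.106 = 1.32.

W_a / W_b ≈ 1.32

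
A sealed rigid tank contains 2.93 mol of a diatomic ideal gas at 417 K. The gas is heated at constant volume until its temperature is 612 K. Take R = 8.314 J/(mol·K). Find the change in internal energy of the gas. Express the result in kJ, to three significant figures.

Constant volume ⇒ W = 0, so Q = ΔU = nCᵥΔT with Cᵥ = 5R/2 = 20.79 J/(mol·K).
ΔU = (2.93)(20.79)(612 − 417) = 11876 J.

ΔU ≈ 11.9 kJ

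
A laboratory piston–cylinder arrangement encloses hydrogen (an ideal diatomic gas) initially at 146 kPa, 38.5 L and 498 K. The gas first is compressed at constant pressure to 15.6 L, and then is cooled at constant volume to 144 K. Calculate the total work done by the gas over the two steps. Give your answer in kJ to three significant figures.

W_total ≈ -3.34 kJ

Step 1 (isobaric): W = PΔV = (146 kPa)(15.6 − 38.5 L) = -3343 J.
Step 2 (isochoric): W = 0 (constant volume).
W_total = -3343 + 0 = -3343 J.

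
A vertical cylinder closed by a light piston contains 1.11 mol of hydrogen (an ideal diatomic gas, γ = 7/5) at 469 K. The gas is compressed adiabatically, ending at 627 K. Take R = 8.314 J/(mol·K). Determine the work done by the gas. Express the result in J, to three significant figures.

W ≈ -3650 J

Adiabatic ⇒ Q = 0, so W_by = −ΔU = nCᵥ(T₁ − T₂).
Cᵥ = 5R/2 = 20.79 J/(mol·K).
W = (1.11)(20.79)(469 − 627) = -3645 J.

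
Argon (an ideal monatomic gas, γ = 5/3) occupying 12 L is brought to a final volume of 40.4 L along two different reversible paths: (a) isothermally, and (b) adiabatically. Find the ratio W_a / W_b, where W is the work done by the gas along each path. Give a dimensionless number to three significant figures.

W_a / W_b ≈ 1.46

Path (a) isothermal: W = P₁V₁ ln(V₂/V₁) → W_a/(P₁V₁) = 1.214.
Path (b) adiabatic: W = P₁V₁(1 − (V₁/V₂)^(γ−1))/(γ−1) → W_b/(P₁V₁) = 0.8322.
W_a / W_b = 1.214 / 0.8322 = 1.459.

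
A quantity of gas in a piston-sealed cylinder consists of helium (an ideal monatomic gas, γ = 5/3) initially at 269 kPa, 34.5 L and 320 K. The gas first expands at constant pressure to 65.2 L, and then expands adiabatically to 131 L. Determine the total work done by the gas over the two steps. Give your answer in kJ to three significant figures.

Step 1 (isobaric): W = PΔV = (269 kPa)(65.2 − 34.5 L) = 8258 J.
After step 1: P = 269 kPa, V = 65.2 L, T = 604.8 K.
Step 2 (adiabatic): W = (P₁V₁ − P₂V₂)/(γ−1) = (17539 − 11015)/0.667 = 9786 J.
W_total = 8258 + 9786 = 18044 J.

W_total ≈ 18.0 kJ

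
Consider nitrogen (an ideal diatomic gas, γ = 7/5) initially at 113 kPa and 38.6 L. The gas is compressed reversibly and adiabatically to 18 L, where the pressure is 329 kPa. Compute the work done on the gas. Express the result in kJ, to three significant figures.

W ≈ 3.90 kJ

Adiabatic: W = (P₁V₁ − P₂V₂)/(γ − 1) with γ = 7/5.
P₁V₁ = 4362 J, P₂V₂ = 5922 J.
W = (4362 − 5922) / 0.4 = -3901 J.
Work on gas = −W_by = 3901 J.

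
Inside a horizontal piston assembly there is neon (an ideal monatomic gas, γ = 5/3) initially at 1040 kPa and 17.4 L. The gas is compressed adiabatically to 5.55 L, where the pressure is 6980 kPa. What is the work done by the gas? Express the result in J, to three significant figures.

Adiabatic: W = (P₁V₁ − P₂V₂)/(γ − 1) with γ = 5/3.
P₁V₁ = 18096 J, P₂V₂ = 38739 J.
W = (18096 − 38739) / 0.6667 = -30964 J.

W ≈ -31000 J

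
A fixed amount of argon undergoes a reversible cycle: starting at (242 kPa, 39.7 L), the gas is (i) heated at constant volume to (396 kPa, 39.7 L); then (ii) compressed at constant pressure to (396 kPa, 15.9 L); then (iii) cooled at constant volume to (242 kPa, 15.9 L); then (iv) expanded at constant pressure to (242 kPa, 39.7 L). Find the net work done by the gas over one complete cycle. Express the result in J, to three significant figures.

W_net ≈ -3670 J

Constant-volume legs do no work.
W(ii) = (396)(15.9 − 39.7) = -9425 J; W(iv) = (242)(39.7 − 15.9) = 5760 J.
W_net = -9425 + 5760 = -3665 J (the counter-clockwise enclosed area).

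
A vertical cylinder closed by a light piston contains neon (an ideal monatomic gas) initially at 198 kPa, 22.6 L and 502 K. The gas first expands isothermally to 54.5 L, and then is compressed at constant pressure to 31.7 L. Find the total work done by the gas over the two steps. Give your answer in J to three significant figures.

W_total ≈ 2070 J

Step 1 (isothermal): W = P₁V₁ ln(V₂/V₁) = (4475) ln(54.5/22.6) = 3939 J.
After step 1: P = 82.11 kPa, V = 54.5 L, T = 502 K.
Step 2 (isobaric): W = PΔV = (82.11 kPa)(31.7 − 54.5 L) = -1872 J.
W_total = 3939 − 1872 = 2067 J.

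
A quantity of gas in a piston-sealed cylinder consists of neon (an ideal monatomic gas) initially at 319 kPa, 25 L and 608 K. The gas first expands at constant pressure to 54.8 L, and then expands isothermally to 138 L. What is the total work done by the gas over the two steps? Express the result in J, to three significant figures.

Step 1 (isobaric): W = PΔV = (319 kPa)(54.8 − 25 L) = 9506 J.
After step 1: P = 319 kPa, V = 54.8 L, T = 1333 K.
Step 2 (isothermal): W = P₁V₁ ln(V₂/V₁) = (17481) ln(138/54.8) = 16145 J.
W_total = 9506 + 16145 = 25651 J.

W_total ≈ 25700 J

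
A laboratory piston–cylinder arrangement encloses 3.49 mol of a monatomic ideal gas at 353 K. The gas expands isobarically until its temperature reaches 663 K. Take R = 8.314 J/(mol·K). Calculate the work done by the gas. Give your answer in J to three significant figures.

W ≈ 8990 J

Isobaric: W = P ΔV = nR ΔT.
W = (3.49)(8.314)(663 − 353) = 8995 J.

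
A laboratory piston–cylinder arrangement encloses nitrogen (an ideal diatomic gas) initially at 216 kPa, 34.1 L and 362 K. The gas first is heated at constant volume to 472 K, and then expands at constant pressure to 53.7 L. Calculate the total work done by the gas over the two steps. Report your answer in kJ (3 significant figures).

Step 1 (isochoric): W = 0 (constant volume).
After step 1: P = 281.6 kPa (V unchanged).
Step 2 (isobaric): W = PΔV = (281.6 kPa)(53.7 − 34.1 L) = 5520 J.
W_total = 0 + 5520 = 5520 J.

W_total ≈ 5.52 kJ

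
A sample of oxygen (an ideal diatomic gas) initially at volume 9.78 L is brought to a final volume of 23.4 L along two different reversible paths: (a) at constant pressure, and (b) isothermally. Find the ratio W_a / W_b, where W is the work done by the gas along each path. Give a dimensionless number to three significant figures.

Path (a) isobaric: W = P₁(V₂ − V₁) → W_a/(P₁V₁) = 1.393.
Path (b) isothermal: W = P₁V₁ ln(V₂/V₁) → W_b/(P₁V₁) = 0.8724.
W_a / W_b = 1.393 / 0.8724 = 1.596.

W_a / W_b ≈ 1.60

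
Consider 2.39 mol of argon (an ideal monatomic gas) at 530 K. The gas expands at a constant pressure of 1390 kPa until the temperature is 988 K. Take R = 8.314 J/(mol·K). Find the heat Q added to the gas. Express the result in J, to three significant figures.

Isobaric: W = nRΔT = (2.39)(8.314)(458) = 9101 J.
ΔU = nCᵥΔT with Cᵥ = 3R/2: ΔU = (2.39)(12.47)(458) = 13651 J.
Q = ΔU + W = 13651 + 9101 = 22752 J.

Q ≈ 22800 J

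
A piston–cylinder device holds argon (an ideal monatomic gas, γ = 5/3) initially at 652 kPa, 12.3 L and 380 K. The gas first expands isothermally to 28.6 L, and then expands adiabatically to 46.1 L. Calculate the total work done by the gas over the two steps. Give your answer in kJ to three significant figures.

W_total ≈ 10.0 kJ

Step 1 (isothermal): W = P₁V₁ ln(V₂/V₁) = (8020) ln(28.6/12.3) = 6767 J.
After step 1: P = 280.4 kPa, V = 28.6 L, T = 380 K.
Step 2 (adiabatic): W = (P₁V₁ − P₂V₂)/(γ−1) = (8020 − 5834)/0.667 = 3279 J.
W_total = 6767 + 3279 = 10046 J.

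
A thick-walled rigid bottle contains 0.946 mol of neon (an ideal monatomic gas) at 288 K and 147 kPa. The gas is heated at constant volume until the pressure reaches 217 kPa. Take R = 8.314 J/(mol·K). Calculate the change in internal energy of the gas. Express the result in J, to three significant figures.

Constant volume ⇒ W = 0, so Q = ΔU = nCᵥΔT with Cᵥ = 3R/2 = 12.47 J/(mol·K).
At constant V, T₂/T₁ = P₂/P₁ ⇒ ΔT = T₁(P₂/P₁ − 1) = 288·(217/147 − 1) = 137.1 K.
ΔU = (0.946)(12.47)(137.1) = 1618 J.

ΔU ≈ 1620 J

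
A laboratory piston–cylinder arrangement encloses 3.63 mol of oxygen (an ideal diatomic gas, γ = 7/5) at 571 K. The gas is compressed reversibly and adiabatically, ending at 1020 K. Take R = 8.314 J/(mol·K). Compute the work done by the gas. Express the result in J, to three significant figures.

Adiabatic ⇒ Q = 0, so W_by = −ΔU = nCᵥ(T₁ − T₂).
Cᵥ = 5R/2 = 20.79 J/(mol·K).
W = (3.63)(20.79)(571 − 1020) = -33877 J.

W ≈ -33900 J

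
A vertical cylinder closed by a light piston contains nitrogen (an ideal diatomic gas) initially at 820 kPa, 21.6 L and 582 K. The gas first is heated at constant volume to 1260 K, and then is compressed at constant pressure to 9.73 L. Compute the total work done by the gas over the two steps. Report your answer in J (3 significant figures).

W_total ≈ -21100 J

Step 1 (isochoric): W = 0 (constant volume).
After step 1: P = 1775 kPa (V unchanged).
Step 2 (isobaric): W = PΔV = (1775 kPa)(9.73 − 21.6 L) = -21072 J.
W_total = 0 − 21072 = -21072 J.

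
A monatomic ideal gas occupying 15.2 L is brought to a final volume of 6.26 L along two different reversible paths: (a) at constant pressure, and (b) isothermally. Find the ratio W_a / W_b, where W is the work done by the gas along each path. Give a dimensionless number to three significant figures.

W_a / W_b ≈ 0.663

Path (a) isobaric: W = P₁(V₂ − V₁) → W_a/(P₁V₁) = -0.5882.
Path (b) isothermal: W = P₁V₁ ln(V₂/V₁) → W_b/(P₁V₁) = -0.8871.
W_a / W_b = -0.5882 / -0.8871 = 0.663.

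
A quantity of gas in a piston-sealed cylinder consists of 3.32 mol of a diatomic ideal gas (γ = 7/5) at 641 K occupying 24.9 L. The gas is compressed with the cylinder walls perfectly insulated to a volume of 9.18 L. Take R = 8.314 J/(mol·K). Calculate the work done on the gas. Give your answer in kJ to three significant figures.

Adiabatic: TV^(γ−1) = const with γ = 7/5.
T₂ = T₁ (V₁/V₂)^(γ−1) = 641 × (24.9/9.18)^0.4 = 641 × 1.491 = 955.4 K.
W_by = nCᵥ(T₁ − T₂) = (3.32)(20.79)(641 − 955.4) = -21698 J.
Work on gas = −W_by = 21698 J.

W ≈ 21.7 kJ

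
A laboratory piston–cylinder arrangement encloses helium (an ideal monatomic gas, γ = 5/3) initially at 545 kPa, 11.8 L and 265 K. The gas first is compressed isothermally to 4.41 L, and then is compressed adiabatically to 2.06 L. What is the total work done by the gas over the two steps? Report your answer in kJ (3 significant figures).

W_total ≈ -12.7 kJ

Step 1 (isothermal): W = P₁V₁ ln(V₂/V₁) = (6431) ln(4.41/11.8) = -6330 J.
After step 1: P = 1458 kPa, V = 4.41 L, T = 265 K.
Step 2 (adiabatic): W = (P₁V₁ − P₂V₂)/(γ−1) = (6431 − 10682)/0.667 = -6377 J.
W_total = -6330 − 6377 = -12706 J.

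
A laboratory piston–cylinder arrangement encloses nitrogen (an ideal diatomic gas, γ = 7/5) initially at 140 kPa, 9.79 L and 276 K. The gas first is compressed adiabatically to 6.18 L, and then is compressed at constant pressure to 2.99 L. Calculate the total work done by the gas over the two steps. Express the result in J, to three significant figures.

Step 1 (adiabatic): W = (P₁V₁ − P₂V₂)/(γ−1) = (1371 − 1648)/0.4 = -692.3 J.
After step 1: P = 266.6 kPa, V = 6.18 L, T = 331.8 K.
Step 2 (isobaric): W = PΔV = (266.6 kPa)(2.99 − 6.18 L) = -850.4 J.
W_total = -692.3 − 850.4 = -1543 J.

W_total ≈ -1540 J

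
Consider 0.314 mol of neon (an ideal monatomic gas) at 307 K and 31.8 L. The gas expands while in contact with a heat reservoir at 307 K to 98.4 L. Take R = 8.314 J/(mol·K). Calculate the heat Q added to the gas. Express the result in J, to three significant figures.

Q ≈ 905 J

Isothermal ⇒ ΔU = 0, so Q = W = nRT ln(V₂/V₁).
Q = (0.314)(8.314)(307) ln(98.4/31.8) = 801.5 × 1.13 = 905.3 J.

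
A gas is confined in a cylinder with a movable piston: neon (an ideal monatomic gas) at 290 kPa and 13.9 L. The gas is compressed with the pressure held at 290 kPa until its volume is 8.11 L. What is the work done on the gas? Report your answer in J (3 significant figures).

Isobaric: W = P ΔV.
W = (290 kPa)(8.11 − 13.9 L) = (290)(-5.79) = -1679 J.
Work on gas = −W_by = 1679 J.

W ≈ 1680 J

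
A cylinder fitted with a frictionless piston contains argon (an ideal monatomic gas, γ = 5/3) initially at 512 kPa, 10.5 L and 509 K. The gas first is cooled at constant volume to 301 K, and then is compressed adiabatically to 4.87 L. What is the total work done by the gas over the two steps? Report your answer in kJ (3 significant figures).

W_total ≈ -3.19 kJ

Step 1 (isochoric): W = 0 (constant volume).
After step 1: P = 302.8 kPa (V unchanged).
Step 2 (adiabatic): W = (P₁V₁ − P₂V₂)/(γ−1) = (3179 − 5306)/0.667 = -3190 J.
W_total = 0 − 3190 = -3190 J.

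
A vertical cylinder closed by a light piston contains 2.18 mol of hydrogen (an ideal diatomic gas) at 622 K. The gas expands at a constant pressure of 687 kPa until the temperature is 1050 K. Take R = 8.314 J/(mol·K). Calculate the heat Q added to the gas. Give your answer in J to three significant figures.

Isobaric: W = nRΔT = (2.18)(8.314)(428) = 7757 J.
ΔU = nCᵥΔT with Cᵥ = 5R/2: ΔU = (2.18)(20.79)(428) = 19393 J.
Q = ΔU + W = 19393 + 7757 = 27151 J.

Q ≈ 27200 J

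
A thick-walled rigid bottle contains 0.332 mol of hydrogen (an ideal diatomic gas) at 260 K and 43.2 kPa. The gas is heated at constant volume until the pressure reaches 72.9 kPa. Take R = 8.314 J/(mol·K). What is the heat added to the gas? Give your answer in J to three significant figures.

Q ≈ 1230 J

Constant volume ⇒ W = 0, so Q = ΔU = nCᵥΔT with Cᵥ = 5R/2 = 20.79 J/(mol·K).
At constant V, T₂/T₁ = P₂/P₁ ⇒ ΔT = T₁(P₂/P₁ − 1) = 260·(72.9/43.2 − 1) = 178.8 K.
ΔU = (0.332)(20.79)(178.8) = 1233 J.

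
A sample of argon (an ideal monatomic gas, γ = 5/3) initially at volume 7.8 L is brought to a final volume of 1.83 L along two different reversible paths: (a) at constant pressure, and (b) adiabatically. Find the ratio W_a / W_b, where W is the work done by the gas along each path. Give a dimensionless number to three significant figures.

Path (a) isobaric: W = P₁(V₂ − V₁) → W_a/(P₁V₁) = -0.7654.
Path (b) adiabatic: W = P₁V₁(1 − (V₁/V₂)^(γ−1))/(γ−1) → W_b/(P₁V₁) = -2.443.
W_a / W_b = -0.7654 / -2.443 = 0.3133.

W_a / W_b ≈ 0.313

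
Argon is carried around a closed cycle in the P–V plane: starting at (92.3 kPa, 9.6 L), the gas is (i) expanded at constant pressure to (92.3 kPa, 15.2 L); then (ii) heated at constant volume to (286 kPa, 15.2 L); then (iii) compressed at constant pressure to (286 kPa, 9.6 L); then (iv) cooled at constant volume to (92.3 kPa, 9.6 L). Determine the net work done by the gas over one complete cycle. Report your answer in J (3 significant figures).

Constant-volume legs do no work.
W(i) = (92.3)(15.2 − 9.6) = 516.9 J; W(iii) = (286)(9.6 − 15.2) = -1602 J.
W_net = 516.9 − 1602 = -1085 J (the counter-clockwise enclosed area).

W_net ≈ -1080 J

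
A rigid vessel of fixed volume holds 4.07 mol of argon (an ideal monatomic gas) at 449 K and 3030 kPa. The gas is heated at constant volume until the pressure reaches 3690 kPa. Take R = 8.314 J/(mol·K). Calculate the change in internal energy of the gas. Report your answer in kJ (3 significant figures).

Constant volume ⇒ W = 0, so Q = ΔU = nCᵥΔT with Cᵥ = 3R/2 = 12.47 J/(mol·K).
At constant V, T₂/T₁ = P₂/P₁ ⇒ ΔT = T₁(P₂/P₁ − 1) = 449·(3690/3030 − 1) = 97.8 K.
ΔU = (4.07)(12.47)(97.8) = 4964 J.

ΔU ≈ 4.96 kJ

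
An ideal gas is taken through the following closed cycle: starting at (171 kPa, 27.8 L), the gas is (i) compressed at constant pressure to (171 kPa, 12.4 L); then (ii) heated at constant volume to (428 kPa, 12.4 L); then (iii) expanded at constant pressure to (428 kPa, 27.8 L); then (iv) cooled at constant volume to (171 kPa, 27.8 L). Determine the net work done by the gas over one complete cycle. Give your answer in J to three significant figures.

W_net ≈ 3960 J

Constant-volume legs do no work.
W(i) = (171)(12.4 − 27.8) = -2633 J; W(iii) = (428)(27.8 − 12.4) = 6591 J.
W_net = -2633 + 6591 = 3958 J (the clockwise enclosed area).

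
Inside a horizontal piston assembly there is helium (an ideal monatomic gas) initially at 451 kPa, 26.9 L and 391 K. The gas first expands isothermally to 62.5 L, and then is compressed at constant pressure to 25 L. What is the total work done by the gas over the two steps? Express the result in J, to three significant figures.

Step 1 (isothermal): W = P₁V₁ ln(V₂/V₁) = (12132) ln(62.5/26.9) = 10228 J.
After step 1: P = 194.1 kPa, V = 62.5 L, T = 391 K.
Step 2 (isobaric): W = PΔV = (194.1 kPa)(25 − 62.5 L) = -7279 J.
W_total = 10228 − 7279 = 2949 J.

W_total ≈ 2950 J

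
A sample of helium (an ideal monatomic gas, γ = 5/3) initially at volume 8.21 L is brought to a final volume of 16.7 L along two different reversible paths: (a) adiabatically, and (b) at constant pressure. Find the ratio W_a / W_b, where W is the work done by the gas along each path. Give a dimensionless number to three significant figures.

W_a / W_b ≈ 0.547

Path (a) adiabatic: W = P₁V₁(1 − (V₁/V₂)^(γ−1))/(γ−1) → W_a/(P₁V₁) = 0.5657.
Path (b) isobaric: W = P₁(V₂ − V₁) → W_b/(P₁V₁) = 1.034.
W_a / W_b = 0.5657 / 1.034 = 0.547.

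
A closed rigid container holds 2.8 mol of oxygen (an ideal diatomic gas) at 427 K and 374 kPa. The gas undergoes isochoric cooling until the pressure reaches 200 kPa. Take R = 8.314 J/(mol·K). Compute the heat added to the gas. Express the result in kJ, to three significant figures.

Q ≈ -11.6 kJ

Constant volume ⇒ W = 0, so Q = ΔU = nCᵥΔT with Cᵥ = 5R/2 = 20.79 J/(mol·K).
At constant V, T₂/T₁ = P₂/P₁ ⇒ ΔT = T₁(P₂/P₁ − 1) = 427·(200/374 − 1) = -198.7 K.
ΔU = (2.8)(20.79)(-198.7) = -11561 J.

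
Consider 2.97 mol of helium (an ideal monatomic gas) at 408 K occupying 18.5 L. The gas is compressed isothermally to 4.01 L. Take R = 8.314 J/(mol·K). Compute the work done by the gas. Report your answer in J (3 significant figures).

W ≈ -15400 J

Isothermal: W = nRT ln(V₂/V₁).
W = (2.97)(8.314)(408) × ln(4.01/18.5)
  = 10075 × -1.529
W_by_gas = -15404 J.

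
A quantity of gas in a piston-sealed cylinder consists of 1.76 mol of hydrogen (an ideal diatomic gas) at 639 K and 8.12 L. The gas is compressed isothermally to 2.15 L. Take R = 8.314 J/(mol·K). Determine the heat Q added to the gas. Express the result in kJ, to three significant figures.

Q ≈ -12.4 kJ

Isothermal ⇒ ΔU = 0, so Q = W = nRT ln(V₂/V₁).
Q = (1.76)(8.314)(639) ln(2.15/8.12) = 9350 × -1.329 = -12425 J.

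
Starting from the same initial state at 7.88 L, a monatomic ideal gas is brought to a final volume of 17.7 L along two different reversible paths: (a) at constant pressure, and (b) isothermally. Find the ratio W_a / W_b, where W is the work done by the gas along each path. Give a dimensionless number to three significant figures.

W_a / W_b ≈ 1.54

Path (a) isobaric: W = P₁(V₂ − V₁) → W_a/(P₁V₁) = 1.246.
Path (b) isothermal: W = P₁V₁ ln(V₂/V₁) → W_b/(P₁V₁) = 0.8092.
W_a / W_b = 1.246 / 0.8092 = 1.54.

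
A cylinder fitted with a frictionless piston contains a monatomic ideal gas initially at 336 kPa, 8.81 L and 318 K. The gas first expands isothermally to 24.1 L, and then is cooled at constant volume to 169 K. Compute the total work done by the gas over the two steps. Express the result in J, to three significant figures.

W_total ≈ 2980 J

Step 1 (isothermal): W = P₁V₁ ln(V₂/V₁) = (2960) ln(24.1/8.81) = 2979 J.
Step 2 (isochoric): W = 0 (constant volume).
W_total = 2979 + 0 = 2979 J.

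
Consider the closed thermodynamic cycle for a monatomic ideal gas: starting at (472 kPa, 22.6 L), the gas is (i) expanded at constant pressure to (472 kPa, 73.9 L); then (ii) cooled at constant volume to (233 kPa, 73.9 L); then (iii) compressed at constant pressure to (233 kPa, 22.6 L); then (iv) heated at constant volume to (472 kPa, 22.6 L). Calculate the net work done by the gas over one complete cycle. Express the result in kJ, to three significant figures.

Constant-volume legs do no work.
W(i) = (472)(73.9 − 22.6) = 24214 J; W(iii) = (233)(22.6 − 73.9) = -11953 J.
W_net = 24214 − 11953 = 12261 J (the clockwise enclosed area).

W_net ≈ 12.3 kJ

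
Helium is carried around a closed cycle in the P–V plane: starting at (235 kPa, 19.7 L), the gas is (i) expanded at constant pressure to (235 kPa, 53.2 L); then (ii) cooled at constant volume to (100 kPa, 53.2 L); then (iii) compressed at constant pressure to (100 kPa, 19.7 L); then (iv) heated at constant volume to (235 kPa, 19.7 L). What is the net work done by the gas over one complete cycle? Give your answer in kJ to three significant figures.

W_net ≈ 4.52 kJ

Constant-volume legs do no work.
W(i) = (235)(53.2 − 19.7) = 7872 J; W(iii) = (100)(19.7 − 53.2) = -3350 J.
W_net = 7872 − 3350 = 4522 J (the clockwise enclosed area).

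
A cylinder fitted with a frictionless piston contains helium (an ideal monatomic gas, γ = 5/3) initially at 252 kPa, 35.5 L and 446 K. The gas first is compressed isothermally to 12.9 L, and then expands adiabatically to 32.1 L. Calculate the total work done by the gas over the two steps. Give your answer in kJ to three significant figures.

Step 1 (isothermal): W = P₁V₁ ln(V₂/V₁) = (8946) ln(12.9/35.5) = -9056 J.
After step 1: P = 693.5 kPa, V = 12.9 L, T = 446 K.
Step 2 (adiabatic): W = (P₁V₁ − P₂V₂)/(γ−1) = (8946 − 4872)/0.667 = 6111 J.
W_total = -9056 + 6111 = -2945 J.

W_total ≈ -2.94 kJ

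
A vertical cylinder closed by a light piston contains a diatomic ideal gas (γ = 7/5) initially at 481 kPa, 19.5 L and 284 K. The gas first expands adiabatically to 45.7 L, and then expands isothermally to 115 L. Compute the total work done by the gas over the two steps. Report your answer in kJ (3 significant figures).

Step 1 (adiabatic): W = (P₁V₁ − P₂V₂)/(γ−1) = (9380 − 6672)/0.4 = 6770 J.
After step 1: P = 146 kPa, V = 45.7 L, T = 202 K.
Step 2 (isothermal): W = P₁V₁ ln(V₂/V₁) = (6672) ln(115/45.7) = 6157 J.
W_total = 6770 + 6157 = 12927 J.

W_total ≈ 12.9 kJ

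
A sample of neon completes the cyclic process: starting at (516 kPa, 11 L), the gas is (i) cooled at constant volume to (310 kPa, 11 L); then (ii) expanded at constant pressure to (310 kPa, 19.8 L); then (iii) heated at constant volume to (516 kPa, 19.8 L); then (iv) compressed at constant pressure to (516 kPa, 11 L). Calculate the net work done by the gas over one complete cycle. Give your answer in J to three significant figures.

W_net ≈ -1810 J

Constant-volume legs do no work.
W(ii) = (310)(19.8 − 11) = 2728 J; W(iv) = (516)(11 − 19.8) = -4541 J.
W_net = 2728 − 4541 = -1813 J (the counter-clockwise enclosed area).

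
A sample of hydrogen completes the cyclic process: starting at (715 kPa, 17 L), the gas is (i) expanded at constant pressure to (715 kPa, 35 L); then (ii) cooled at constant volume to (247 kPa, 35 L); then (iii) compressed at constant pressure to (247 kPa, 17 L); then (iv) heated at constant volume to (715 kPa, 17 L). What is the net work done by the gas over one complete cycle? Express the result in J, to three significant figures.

W_net ≈ 8420 J

Constant-volume legs do no work.
W(i) = (715)(35 − 17) = 12870 J; W(iii) = (247)(17 − 35) = -4446 J.
W_net = 12870 − 4446 = 8424 J (the clockwise enclosed area).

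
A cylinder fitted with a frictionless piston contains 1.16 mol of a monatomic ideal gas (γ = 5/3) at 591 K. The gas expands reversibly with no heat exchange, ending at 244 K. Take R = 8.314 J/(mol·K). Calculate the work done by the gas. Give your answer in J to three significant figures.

Adiabatic ⇒ Q = 0, so W_by = −ΔU = nCᵥ(T₁ − T₂).
Cᵥ = 3R/2 = 12.47 J/(mol·K).
W = (1.16)(12.47)(591 − 244) = 5020 J.

W ≈ 5020 J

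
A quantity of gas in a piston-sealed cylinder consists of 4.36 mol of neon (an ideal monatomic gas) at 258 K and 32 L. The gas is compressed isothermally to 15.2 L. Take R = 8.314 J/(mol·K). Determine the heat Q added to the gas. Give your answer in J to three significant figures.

Q ≈ -6960 J

Isothermal ⇒ ΔU = 0, so Q = W = nRT ln(V₂/V₁).
Q = (4.36)(8.314)(258) ln(15.2/32) = 9352 × -0.7444 = -6962 J.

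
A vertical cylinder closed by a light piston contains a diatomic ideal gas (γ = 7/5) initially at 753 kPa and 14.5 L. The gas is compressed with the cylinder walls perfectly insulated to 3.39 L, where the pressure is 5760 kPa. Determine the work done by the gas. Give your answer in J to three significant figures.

Adiabatic: W = (P₁V₁ − P₂V₂)/(γ − 1) with γ = 7/5.
P₁V₁ = 10918 J, P₂V₂ = 19526 J.
W = (10918 − 19526) / 0.4 = -21520 J.

W ≈ -21500 J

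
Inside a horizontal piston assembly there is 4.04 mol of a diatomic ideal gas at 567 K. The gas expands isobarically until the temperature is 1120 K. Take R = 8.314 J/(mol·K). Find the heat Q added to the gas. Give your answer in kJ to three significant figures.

Isobaric: W = nRΔT = (4.04)(8.314)(553) = 18574 J.
ΔU = nCᵥΔT with Cᵥ = 5R/2: ΔU = (4.04)(20.79)(553) = 46436 J.
Q = ΔU + W = 46436 + 18574 = 65011 J.

Q ≈ 65.0 kJ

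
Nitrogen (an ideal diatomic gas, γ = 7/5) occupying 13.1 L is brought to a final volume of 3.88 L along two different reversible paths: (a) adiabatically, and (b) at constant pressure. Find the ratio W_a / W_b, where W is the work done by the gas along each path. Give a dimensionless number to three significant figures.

Path (a) adiabatic: W = P₁V₁(1 − (V₁/V₂)^(γ−1))/(γ−1) → W_a/(P₁V₁) = -1.567.
Path (b) isobaric: W = P₁(V₂ − V₁) → W_b/(P₁V₁) = -0.7038.
W_a / W_b = -1.567 / -0.7038 = 2.227.

W_a / W_b ≈ 2.23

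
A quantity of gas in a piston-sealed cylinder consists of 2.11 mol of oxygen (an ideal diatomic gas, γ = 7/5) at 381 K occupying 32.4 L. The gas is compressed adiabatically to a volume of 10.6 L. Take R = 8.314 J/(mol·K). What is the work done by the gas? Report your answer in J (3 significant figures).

Adiabatic: TV^(γ−1) = const with γ = 7/5.
T₂ = T₁ (V₁/V₂)^(γ−1) = 381 × (32.4/10.6)^0.4 = 381 × 1.563 = 595.7 K.
W_by = nCᵥ(T₁ − T₂) = (2.11)(20.79)(381 − 595.7) = -9416 J.

W ≈ -9420 J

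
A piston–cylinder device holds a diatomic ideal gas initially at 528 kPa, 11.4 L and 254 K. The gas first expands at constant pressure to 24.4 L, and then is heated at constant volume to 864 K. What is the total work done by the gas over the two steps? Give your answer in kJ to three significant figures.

W_total ≈ 6.86 kJ

Step 1 (isobaric): W = PΔV = (528 kPa)(24.4 − 11.4 L) = 6864 J.
Step 2 (isochoric): W = 0 (constant volume).
W_total = 6864 + 0 = 6864 J.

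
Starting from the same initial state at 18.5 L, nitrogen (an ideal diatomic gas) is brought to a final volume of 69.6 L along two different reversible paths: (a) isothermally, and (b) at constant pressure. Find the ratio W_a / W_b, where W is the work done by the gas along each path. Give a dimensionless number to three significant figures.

W_a / W_b ≈ 0.480

Path (a) isothermal: W = P₁V₁ ln(V₂/V₁) → W_a/(P₁V₁) = 1.325.
Path (b) isobaric: W = P₁(V₂ − V₁) → W_b/(P₁V₁) = 2.762.
W_a / W_b = 1.325 / 2.762 = 0.4797.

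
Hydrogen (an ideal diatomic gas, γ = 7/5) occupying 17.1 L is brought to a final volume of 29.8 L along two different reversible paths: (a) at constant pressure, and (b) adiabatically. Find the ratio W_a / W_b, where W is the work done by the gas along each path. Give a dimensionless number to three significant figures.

Path (a) isobaric: W = P₁(V₂ − V₁) → W_a/(P₁V₁) = 0.7427.
Path (b) adiabatic: W = P₁V₁(1 − (V₁/V₂)^(γ−1))/(γ−1) → W_b/(P₁V₁) = 0.4981.
W_a / W_b = 0.7427 / 0.4981 = 1.491.

W_a / W_b ≈ 1.49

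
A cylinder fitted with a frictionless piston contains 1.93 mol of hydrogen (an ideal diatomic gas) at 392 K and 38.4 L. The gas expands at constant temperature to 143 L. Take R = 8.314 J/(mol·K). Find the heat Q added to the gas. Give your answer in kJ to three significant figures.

Isothermal ⇒ ΔU = 0, so Q = W = nRT ln(V₂/V₁).
Q = (1.93)(8.314)(392) ln(143/38.4) = 6290 × 1.315 = 8270 J.

Q ≈ 8.27 kJ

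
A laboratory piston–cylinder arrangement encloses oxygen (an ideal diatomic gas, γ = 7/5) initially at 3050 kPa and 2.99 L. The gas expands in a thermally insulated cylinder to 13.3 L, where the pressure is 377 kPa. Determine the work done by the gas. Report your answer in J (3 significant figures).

Adiabatic: W = (P₁V₁ − P₂V₂)/(γ − 1) with γ = 7/5.
P₁V₁ = 9120 J, P₂V₂ = 5014 J.
W = (9120 − 5014) / 0.4 = 10264 J.

W ≈ 10300 J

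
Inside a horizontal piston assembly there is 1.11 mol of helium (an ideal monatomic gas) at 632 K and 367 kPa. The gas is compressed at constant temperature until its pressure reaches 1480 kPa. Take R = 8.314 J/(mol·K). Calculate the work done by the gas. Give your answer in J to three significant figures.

Isothermal process: W = nRT ln(V₂/V₁) = nRT ln(P₁/P₂).
W = (1.11)(8.314)(632) × ln(367/1480)
  = 5832 × ln(0.248) = 5832 × -1.394
W_by_gas = -8133 J.

W ≈ -8130 J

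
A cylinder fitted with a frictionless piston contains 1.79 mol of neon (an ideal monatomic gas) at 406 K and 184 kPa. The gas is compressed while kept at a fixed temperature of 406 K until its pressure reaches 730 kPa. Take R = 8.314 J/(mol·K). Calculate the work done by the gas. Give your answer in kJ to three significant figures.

W ≈ -8.33 kJ

Isothermal process: W = nRT ln(V₂/V₁) = nRT ln(P₁/P₂).
W = (1.79)(8.314)(406) × ln(184/730)
  = 6042 × ln(0.2521) = 6042 × -1.378
W_by_gas = -8327 J.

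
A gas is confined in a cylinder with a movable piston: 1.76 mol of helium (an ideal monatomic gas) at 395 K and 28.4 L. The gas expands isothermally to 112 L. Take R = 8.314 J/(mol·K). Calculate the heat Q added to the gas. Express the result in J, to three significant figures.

Q ≈ 7930 J

Isothermal ⇒ ΔU = 0, so Q = W = nRT ln(V₂/V₁).
Q = (1.76)(8.314)(395) ln(112/28.4) = 5780 × 1.372 = 7931 J.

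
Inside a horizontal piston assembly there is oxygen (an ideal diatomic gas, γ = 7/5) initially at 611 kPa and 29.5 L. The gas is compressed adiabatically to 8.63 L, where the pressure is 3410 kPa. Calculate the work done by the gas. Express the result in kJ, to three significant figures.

Adiabatic: W = (P₁V₁ − P₂V₂)/(γ − 1) with γ = 7/5.
P₁V₁ = 18024 J, P₂V₂ = 29428 J.
W = (18024 − 29428) / 0.4 = -28510 J.

W ≈ -28.5 kJ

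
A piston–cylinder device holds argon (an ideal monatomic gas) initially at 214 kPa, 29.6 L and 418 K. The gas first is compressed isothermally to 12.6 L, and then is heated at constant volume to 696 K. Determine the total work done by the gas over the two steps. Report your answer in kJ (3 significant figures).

Step 1 (isothermal): W = P₁V₁ ln(V₂/V₁) = (6334) ln(12.6/29.6) = -5410 J.
Step 2 (isochoric): W = 0 (constant volume).
W_total = -5410 + 0 = -5410 J.

W_total ≈ -5.41 kJ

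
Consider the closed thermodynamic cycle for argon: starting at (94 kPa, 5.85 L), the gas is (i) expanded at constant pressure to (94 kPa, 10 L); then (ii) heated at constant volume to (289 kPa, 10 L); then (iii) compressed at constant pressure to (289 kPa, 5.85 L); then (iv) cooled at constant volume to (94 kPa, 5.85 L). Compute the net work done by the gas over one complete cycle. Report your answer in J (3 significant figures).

W_net ≈ -809 J

Constant-volume legs do no work.
W(i) = (94)(10 − 5.85) = 390.1 J; W(iii) = (289)(5.85 − 10) = -1199 J.
W_net = 390.1 − 1199 = -809.3 J (the counter-clockwise enclosed area).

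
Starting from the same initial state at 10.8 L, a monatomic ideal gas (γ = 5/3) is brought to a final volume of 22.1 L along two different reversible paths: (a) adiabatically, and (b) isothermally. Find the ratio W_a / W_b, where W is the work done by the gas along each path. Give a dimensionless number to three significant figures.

W_a / W_b ≈ 0.795

Path (a) adiabatic: W = P₁V₁(1 − (V₁/V₂)^(γ−1))/(γ−1) → W_a/(P₁V₁) = 0.5694.
Path (b) isothermal: W = P₁V₁ ln(V₂/V₁) → W_b/(P₁V₁) = 0.716.
W_a / W_b = 0.5694 / 0.716 = 0.7952.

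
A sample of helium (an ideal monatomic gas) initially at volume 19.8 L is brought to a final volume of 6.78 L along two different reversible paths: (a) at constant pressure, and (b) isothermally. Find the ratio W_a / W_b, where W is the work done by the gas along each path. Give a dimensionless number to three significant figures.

Path (a) isobaric: W = P₁(V₂ − V₁) → W_a/(P₁V₁) = -0.6576.
Path (b) isothermal: W = P₁V₁ ln(V₂/V₁) → W_b/(P₁V₁) = -1.072.
W_a / W_b = -0.6576 / -1.072 = 0.6136.

W_a / W_b ≈ 0.614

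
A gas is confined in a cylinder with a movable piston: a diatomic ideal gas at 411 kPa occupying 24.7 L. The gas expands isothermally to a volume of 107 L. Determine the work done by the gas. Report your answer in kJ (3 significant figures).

W ≈ 14.9 kJ

Isothermal: W = nRT ln(V₂/V₁) = P₁V₁ ln(V₂/V₁).
P₁V₁ = (411 kPa)(24.7 L) = 10152 J.
W = 10152 × ln(107/24.7) = 10152 × 1.466
W_by_gas = 14883 J.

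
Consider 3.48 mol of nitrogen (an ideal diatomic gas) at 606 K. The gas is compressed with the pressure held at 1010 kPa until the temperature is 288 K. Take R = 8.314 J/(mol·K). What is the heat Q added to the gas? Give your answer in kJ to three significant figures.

Isobaric: W = nRΔT = (3.48)(8.314)(-318) = -9201 J.
ΔU = nCᵥΔT with Cᵥ = 5R/2: ΔU = (3.48)(20.79)(-318) = -23002 J.
Q = ΔU + W = -23002 − 9201 = -32202 J.

Q ≈ -32.2 kJ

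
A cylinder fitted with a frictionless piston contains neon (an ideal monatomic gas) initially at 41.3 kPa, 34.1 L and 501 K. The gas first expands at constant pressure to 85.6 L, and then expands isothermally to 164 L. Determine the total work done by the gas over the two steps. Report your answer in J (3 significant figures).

W_total ≈ 4430 J

Step 1 (isobaric): W = PΔV = (41.3 kPa)(85.6 − 34.1 L) = 2127 J.
After step 1: P = 41.3 kPa, V = 85.6 L, T = 1258 K.
Step 2 (isothermal): W = P₁V₁ ln(V₂/V₁) = (3535) ln(164/85.6) = 2299 J.
W_total = 2127 + 2299 = 4426 J.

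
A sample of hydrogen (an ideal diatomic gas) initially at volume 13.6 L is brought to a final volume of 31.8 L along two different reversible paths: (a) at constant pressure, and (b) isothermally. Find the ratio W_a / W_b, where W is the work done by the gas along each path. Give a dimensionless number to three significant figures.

Path (a) isobaric: W = P₁(V₂ − V₁) → W_a/(P₁V₁) = 1.338.
Path (b) isothermal: W = P₁V₁ ln(V₂/V₁) → W_b/(P₁V₁) = 0.8494.
W_a / W_b = 1.338 / 0.8494 = 1.576.

W_a / W_b ≈ 1.58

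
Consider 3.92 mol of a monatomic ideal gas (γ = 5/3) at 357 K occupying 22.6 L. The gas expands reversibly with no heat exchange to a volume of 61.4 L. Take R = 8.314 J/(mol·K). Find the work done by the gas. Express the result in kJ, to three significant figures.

Adiabatic: TV^(γ−1) = const with γ = 5/3.
T₂ = T₁ (V₁/V₂)^(γ−1) = 357 × (22.6/61.4)^0.667 = 357 × 0.5136 = 183.4 K.
W_by = nCᵥ(T₁ − T₂) = (3.92)(12.47)(357 − 183.4) = 8489 J.

W ≈ 8.49 kJ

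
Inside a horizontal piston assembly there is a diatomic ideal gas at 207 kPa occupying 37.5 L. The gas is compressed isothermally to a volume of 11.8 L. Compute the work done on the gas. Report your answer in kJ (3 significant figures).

W ≈ 8.98 kJ

Isothermal: W = nRT ln(V₂/V₁) = P₁V₁ ln(V₂/V₁).
P₁V₁ = (207 kPa)(37.5 L) = 7762 J.
W = 7762 × ln(11.8/37.5) = 7762 × -1.156
W_by_gas = -8975 J; work on gas = −W_by = 8975 J.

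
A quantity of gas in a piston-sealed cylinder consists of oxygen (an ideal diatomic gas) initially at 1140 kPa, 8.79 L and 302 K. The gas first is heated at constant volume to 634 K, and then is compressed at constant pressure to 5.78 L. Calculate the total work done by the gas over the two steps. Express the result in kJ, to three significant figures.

W_total ≈ -7.20 kJ

Step 1 (isochoric): W = 0 (constant volume).
After step 1: P = 2393 kPa (V unchanged).
Step 2 (isobaric): W = PΔV = (2393 kPa)(5.78 − 8.79 L) = -7204 J.
W_total = 0 − 7204 = -7204 J.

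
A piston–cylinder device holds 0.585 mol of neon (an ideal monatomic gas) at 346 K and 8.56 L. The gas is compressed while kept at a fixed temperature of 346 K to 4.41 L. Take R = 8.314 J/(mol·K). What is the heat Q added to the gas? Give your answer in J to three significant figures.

Isothermal ⇒ ΔU = 0, so Q = W = nRT ln(V₂/V₁).
Q = (0.585)(8.314)(346) ln(4.41/8.56) = 1683 × -0.6632 = -1116 J.

Q ≈ -1120 J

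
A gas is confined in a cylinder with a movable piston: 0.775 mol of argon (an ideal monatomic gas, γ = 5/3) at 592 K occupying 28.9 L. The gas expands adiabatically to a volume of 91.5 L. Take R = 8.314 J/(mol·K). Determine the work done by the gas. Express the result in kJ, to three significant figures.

Adiabatic: TV^(γ−1) = const with γ = 5/3.
T₂ = T₁ (V₁/V₂)^(γ−1) = 592 × (28.9/91.5)^0.667 = 592 × 0.4638 = 274.6 K.
W_by = nCᵥ(T₁ − T₂) = (0.775)(12.47)(592 − 274.6) = 3068 J.

W ≈ 3.07 kJ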